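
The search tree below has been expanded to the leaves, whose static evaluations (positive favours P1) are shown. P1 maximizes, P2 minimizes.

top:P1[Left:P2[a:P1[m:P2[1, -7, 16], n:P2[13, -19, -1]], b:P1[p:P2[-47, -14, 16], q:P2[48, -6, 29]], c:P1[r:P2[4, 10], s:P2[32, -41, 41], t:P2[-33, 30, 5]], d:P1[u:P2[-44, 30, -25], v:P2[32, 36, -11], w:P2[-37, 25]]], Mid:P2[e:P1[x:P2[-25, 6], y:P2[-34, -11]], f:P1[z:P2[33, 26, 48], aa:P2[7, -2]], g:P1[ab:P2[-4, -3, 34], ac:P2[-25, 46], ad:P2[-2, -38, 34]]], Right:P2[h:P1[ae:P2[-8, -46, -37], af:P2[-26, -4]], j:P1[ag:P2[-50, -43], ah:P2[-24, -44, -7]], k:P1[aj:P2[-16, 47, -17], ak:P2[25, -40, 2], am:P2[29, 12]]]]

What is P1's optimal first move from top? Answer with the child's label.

Left

m (P2): min(1, -7, 16) = -7
n (P2): min(13, -19, -1) = -19
a (P1): max(-7, -19) = -7
p (P2): min(-47, -14, 16) = -47
q (P2): min(48, -6, 29) = -6
b (P1): max(-47, -6) = -6
r (P2): min(4, 10) = 4
s (P2): min(32, -41, 41) = -41
t (P2): min(-33, 30, 5) = -33
c (P1): max(4, -41, -33) = 4
u (P2): min(-44, 30, -25) = -44
v (P2): min(32, 36, -11) = -11
w (P2): min(-37, 25) = -37
d (P1): max(-44, -11, -37) = -11
Left (P2): min(-7, -6, 4, -11) = -11
x (P2): min(-25, 6) = -25
y (P2): min(-34, -11) = -34
e (P1): max(-25, -34) = -25
z (P2): min(33, 26, 48) = 26
aa (P2): min(7, -2) = -2
f (P1): max(26, -2) = 26
ab (P2): min(-4, -3, 34) = -4
ac (P2): min(-25, 46) = -25
ad (P2): min(-2, -38, 34) = -38
g (P1): max(-4, -25, -38) = -4
Mid (P2): min(-25, 26, -4) = -25
ae (P2): min(-8, -46, -37) = -46
af (P2): min(-26, -4) = -26
h (P1): max(-46, -26) = -26
ag (P2): min(-50, -43) = -50
ah (P2): min(-24, -44, -7) = -44
j (P1): max(-50, -44) = -44
aj (P2): min(-16, 47, -17) = -17
ak (P2): min(25, -40, 2) = -40
am (P2): min(29, 12) = 12
k (P1): max(-17, -40, 12) = 12
Right (P2): min(-26, -44, 12) = -44
top (P1): max(-11, -25, -44) = -11
P1 at top wants the highest of {Left=-11, Mid=-25, Right=-44}, so chooses Left.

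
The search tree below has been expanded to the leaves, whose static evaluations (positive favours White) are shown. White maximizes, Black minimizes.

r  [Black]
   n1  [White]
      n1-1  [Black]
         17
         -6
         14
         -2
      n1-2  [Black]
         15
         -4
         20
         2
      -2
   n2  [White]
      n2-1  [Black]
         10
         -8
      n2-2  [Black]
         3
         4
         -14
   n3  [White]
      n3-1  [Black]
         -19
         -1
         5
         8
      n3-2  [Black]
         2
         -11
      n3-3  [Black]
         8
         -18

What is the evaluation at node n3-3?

-18

n3-3 (Black): min(8, -18) = -18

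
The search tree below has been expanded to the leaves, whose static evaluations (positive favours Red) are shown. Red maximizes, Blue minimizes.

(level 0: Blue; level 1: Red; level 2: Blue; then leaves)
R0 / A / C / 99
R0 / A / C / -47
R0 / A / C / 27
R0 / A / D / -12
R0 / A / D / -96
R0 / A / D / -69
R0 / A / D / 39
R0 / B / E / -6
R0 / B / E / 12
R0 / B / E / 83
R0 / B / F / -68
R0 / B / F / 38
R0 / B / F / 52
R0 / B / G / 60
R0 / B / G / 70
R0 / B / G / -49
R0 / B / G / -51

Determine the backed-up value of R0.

-47

C (Blue): min(99, -47, 27) = -47
D (Blue): min(-12, -96, -69, 39) = -96
A (Red): max(-47, -96) = -47
E (Blue): min(-6, 12, 83) = -6
F (Blue): min(-68, 38, 52) = -68
G (Blue): min(60, 70, -49, -51) = -51
B (Red): max(-6, -68, -51) = -6
R0 (Blue): min(-47, -6) = -47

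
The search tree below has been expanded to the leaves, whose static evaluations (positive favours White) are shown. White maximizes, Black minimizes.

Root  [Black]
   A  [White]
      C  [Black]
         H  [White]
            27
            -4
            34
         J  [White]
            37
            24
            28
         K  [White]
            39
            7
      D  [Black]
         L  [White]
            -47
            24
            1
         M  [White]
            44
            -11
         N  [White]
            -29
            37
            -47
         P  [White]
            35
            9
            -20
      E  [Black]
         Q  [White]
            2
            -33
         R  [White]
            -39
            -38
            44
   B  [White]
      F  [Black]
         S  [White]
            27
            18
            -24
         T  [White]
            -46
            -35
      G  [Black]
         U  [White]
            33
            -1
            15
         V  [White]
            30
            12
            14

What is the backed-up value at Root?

30

H (White): max(27, -4, 34) = 34
J (White): max(37, 24, 28) = 37
K (White): max(39, 7) = 39
C (Black): min(34, 37, 39) = 34
L (White): max(-47, 24, 1) = 24
M (White): max(44, -11) = 44
N (White): max(-29, 37, -47) = 37
P (White): max(35, 9, -20) = 35
D (Black): min(24, 44, 37, 35) = 24
Q (White): max(2, -33) = 2
R (White): max(-39, -38, 44) = 44
E (Black): min(2, 44) = 2
A (White): max(34, 24, 2) = 34
S (White): max(27, 18, -24) = 27
T (White): max(-46, -35) = -35
F (Black): min(27, -35) = -35
U (White): max(33, -1, 15) = 33
V (White): max(30, 12, 14) = 30
G (Black): min(33, 30) = 30
B (White): max(-35, 30) = 30
Root (Black): min(34, 30) = 30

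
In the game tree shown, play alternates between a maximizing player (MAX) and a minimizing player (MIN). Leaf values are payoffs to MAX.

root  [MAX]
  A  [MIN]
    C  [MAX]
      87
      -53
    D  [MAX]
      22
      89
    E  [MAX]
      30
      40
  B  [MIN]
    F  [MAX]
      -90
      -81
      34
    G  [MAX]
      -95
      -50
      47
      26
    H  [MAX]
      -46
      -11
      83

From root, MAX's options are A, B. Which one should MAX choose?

C (MAX): max(87, -53) = 87
D (MAX): max(22, 89) = 89
E (MAX): max(30, 40) = 40
A (MIN): min(87, 89, 40) = 40
F (MAX): max(-90, -81, 34) = 34
G (MAX): max(-95, -50, 47, 26) = 47
H (MAX): max(-46, -11, 83) = 83
B (MIN): min(34, 47, 83) = 34
root (MAX): max(40, 34) = 40
MAX at root wants the highest of {A=40, B=34}, so chooses A.

A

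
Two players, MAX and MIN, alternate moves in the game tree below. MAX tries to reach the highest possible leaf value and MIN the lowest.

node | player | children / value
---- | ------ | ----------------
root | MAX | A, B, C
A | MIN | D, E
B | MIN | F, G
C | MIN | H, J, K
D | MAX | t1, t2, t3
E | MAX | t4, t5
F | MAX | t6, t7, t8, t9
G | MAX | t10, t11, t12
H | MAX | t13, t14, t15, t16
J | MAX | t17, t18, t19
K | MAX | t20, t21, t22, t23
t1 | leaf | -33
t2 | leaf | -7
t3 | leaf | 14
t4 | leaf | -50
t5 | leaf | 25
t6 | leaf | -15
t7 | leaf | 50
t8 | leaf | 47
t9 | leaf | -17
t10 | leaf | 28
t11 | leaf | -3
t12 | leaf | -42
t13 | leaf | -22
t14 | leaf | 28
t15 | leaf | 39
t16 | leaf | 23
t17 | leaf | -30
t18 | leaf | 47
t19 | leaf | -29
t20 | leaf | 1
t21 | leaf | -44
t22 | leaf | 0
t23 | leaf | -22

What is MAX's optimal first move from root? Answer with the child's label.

B

D (MAX): max(-33, -7, 14) = 14
E (MAX): max(-50, 25) = 25
A (MIN): min(14, 25) = 14
F (MAX): max(-15, 50, 47, -17) = 50
G (MAX): max(28, -3, -42) = 28
B (MIN): min(50, 28) = 28
H (MAX): max(-22, 28, 39, 23) = 39
J (MAX): max(-30, 47, -29) = 47
K (MAX): max(1, -44, 0, -22) = 1
C (MIN): min(39, 47, 1) = 1
root (MAX): max(14, 28, 1) = 28
MAX at root wants the highest of {A=14, B=28, C=1}, so chooses B.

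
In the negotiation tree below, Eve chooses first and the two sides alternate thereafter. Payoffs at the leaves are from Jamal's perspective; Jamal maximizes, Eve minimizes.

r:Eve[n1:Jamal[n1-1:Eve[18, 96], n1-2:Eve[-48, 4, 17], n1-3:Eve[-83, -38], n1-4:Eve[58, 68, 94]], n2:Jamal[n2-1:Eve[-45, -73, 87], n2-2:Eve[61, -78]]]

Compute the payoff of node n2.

n2-1 (Eve): min(-45, -73, 87) = -73
n2-2 (Eve): min(61, -78) = -78
n2 (Jamal): max(-73, -78) = -73

-73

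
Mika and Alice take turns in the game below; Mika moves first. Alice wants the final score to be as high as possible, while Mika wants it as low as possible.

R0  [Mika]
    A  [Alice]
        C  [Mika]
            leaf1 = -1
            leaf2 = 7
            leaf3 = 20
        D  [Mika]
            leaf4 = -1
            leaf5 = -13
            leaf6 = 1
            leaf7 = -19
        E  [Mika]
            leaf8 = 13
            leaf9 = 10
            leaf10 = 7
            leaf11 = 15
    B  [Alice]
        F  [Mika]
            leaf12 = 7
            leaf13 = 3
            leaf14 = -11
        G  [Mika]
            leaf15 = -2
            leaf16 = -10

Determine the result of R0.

C (Mika): min(-1, 7, 20) = -1
D (Mika): min(-1, -13, 1, -19) = -19
E (Mika): min(13, 10, 7, 15) = 7
A (Alice): max(-1, -19, 7) = 7
F (Mika): min(7, 3, -11) = -11
G (Mika): min(-2, -10) = -10
B (Alice): max(-11, -10) = -10
R0 (Mika): min(7, -10) = -10

-10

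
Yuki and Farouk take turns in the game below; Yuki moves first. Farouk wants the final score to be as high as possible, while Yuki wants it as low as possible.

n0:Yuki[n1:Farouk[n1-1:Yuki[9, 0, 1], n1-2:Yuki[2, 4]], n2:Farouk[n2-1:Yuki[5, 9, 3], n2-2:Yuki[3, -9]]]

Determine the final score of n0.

n1-1 (Yuki): min(9, 0, 1) = 0
n1-2 (Yuki): min(2, 4) = 2
n1 (Farouk): max(0, 2) = 2
n2-1 (Yuki): min(5, 9, 3) = 3
n2-2 (Yuki): min(3, -9) = -9
n2 (Farouk): max(3, -9) = 3
n0 (Yuki): min(2, 3) = 2

2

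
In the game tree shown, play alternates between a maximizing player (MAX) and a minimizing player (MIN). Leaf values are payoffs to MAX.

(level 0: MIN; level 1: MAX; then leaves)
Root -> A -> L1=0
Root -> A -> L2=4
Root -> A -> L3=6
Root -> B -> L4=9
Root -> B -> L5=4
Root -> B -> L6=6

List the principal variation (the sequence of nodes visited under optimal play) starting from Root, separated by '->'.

Root -> A -> L3

A (MAX): max(0, 4, 6) = 6
B (MAX): max(9, 4, 6) = 9
Root (MIN): min(6, 9) = 6
At Root, MIN picks A (lowest: 6).
At A, MAX picks L3 (highest: 6).
Terminal value 6.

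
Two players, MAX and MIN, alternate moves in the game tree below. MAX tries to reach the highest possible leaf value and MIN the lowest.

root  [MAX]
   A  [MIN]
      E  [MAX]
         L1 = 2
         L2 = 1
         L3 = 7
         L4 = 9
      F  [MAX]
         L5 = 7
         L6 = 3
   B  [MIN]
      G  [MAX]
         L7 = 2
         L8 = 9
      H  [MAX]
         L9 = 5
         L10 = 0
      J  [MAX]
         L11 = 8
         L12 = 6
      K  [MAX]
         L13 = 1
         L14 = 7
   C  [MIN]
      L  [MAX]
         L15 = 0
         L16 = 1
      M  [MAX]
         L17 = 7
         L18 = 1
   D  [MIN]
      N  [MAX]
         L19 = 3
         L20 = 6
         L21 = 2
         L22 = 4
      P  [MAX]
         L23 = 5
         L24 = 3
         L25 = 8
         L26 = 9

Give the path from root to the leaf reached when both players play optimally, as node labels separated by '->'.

E (MAX): max(2, 1, 7, 9) = 9
F (MAX): max(7, 3) = 7
A (MIN): min(9, 7) = 7
G (MAX): max(2, 9) = 9
H (MAX): max(5, 0) = 5
J (MAX): max(8, 6) = 8
K (MAX): max(1, 7) = 7
B (MIN): min(9, 5, 8, 7) = 5
L (MAX): max(0, 1) = 1
M (MAX): max(7, 1) = 7
C (MIN): min(1, 7) = 1
N (MAX): max(3, 6, 2, 4) = 6
P (MAX): max(5, 3, 8, 9) = 9
D (MIN): min(6, 9) = 6
root (MAX): max(7, 5, 1, 6) = 7
At root, MAX picks A (highest: 7).
At A, MIN picks F (lowest: 7).
At F, MAX picks L5 (highest: 7).
Terminal value 7.

root -> A -> F -> L5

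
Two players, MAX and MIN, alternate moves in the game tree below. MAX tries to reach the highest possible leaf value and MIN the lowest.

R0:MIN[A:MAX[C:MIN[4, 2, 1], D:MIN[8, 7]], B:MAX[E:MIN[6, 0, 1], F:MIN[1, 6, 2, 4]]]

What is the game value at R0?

1

C (MIN): min(4, 2, 1) = 1
D (MIN): min(8, 7) = 7
A (MAX): max(1, 7) = 7
E (MIN): min(6, 0, 1) = 0
F (MIN): min(1, 6, 2, 4) = 1
B (MAX): max(0, 1) = 1
R0 (MIN): min(7, 1) = 1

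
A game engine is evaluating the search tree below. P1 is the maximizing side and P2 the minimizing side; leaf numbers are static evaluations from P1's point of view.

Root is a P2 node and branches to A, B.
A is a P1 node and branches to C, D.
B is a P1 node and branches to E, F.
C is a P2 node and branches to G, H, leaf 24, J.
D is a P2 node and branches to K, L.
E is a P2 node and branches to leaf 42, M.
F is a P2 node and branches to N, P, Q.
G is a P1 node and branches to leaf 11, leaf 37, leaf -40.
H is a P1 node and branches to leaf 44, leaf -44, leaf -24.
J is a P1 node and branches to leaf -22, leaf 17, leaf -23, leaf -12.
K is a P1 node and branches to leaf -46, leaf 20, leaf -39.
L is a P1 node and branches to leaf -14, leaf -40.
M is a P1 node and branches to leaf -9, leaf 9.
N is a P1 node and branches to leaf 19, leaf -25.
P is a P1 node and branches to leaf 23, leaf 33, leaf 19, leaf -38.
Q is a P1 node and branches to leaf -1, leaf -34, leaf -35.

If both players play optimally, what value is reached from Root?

G (P1): max(11, 37, -40) = 37
H (P1): max(44, -44, -24) = 44
J (P1): max(-22, 17, -23, -12) = 17
C (P2): min(37, 44, 24, 17) = 17
K (P1): max(-46, 20, -39) = 20
L (P1): max(-14, -40) = -14
D (P2): min(20, -14) = -14
A (P1): max(17, -14) = 17
M (P1): max(-9, 9) = 9
E (P2): min(42, 9) = 9
N (P1): max(19, -25) = 19
P (P1): max(23, 33, 19, -38) = 33
Q (P1): max(-1, -34, -35) = -1
F (P2): min(19, 33, -1) = -1
B (P1): max(9, -1) = 9
Root (P2): min(17, 9) = 9

9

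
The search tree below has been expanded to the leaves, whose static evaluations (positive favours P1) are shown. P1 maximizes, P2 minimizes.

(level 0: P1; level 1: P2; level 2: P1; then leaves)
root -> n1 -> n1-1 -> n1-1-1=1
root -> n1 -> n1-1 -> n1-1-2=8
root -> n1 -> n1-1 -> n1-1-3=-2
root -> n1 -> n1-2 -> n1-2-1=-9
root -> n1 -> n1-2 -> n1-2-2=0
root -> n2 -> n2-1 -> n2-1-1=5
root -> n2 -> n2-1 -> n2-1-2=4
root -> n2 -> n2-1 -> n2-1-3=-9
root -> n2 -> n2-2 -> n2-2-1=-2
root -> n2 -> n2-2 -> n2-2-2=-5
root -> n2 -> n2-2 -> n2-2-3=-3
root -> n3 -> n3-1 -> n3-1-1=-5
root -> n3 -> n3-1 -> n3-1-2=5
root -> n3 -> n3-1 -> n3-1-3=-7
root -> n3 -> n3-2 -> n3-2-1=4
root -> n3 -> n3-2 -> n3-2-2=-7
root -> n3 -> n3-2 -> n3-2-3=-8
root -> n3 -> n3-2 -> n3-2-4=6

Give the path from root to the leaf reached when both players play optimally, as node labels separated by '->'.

n1-1 (P1): max(1, 8, -2) = 8
n1-2 (P1): max(-9, 0) = 0
n1 (P2): min(8, 0) = 0
n2-1 (P1): max(5, 4, -9) = 5
n2-2 (P1): max(-2, -5, -3) = -2
n2 (P2): min(5, -2) = -2
n3-1 (P1): max(-5, 5, -7) = 5
n3-2 (P1): max(4, -7, -8, 6) = 6
n3 (P2): min(5, 6) = 5
root (P1): max(0, -2, 5) = 5
At root, P1 picks n3 (highest: 5).
At n3, P2 picks n3-1 (lowest: 5).
At n3-1, P1 picks n3-1-2 (highest: 5).
Terminal value 5.

root -> n3 -> n3-1 -> n3-1-2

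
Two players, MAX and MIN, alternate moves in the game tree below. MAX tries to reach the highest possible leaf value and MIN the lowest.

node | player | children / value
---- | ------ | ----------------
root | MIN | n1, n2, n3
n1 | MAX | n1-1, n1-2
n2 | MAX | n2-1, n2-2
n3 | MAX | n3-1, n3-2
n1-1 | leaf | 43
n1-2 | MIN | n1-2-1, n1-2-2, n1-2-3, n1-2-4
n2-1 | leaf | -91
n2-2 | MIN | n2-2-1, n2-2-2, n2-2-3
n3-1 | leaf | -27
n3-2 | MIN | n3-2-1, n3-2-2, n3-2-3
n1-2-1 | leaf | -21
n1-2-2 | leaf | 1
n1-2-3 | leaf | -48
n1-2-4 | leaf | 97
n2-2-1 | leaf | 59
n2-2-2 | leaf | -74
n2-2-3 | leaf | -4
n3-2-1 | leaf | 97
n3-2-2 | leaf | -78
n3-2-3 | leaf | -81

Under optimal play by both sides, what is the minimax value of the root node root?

-74

n1-2 (MIN): min(-21, 1, -48, 97) = -48
n1 (MAX): max(43, -48) = 43
n2-2 (MIN): min(59, -74, -4) = -74
n2 (MAX): max(-91, -74) = -74
n3-2 (MIN): min(97, -78, -81) = -81
n3 (MAX): max(-27, -81) = -27
root (MIN): min(43, -74, -27) = -74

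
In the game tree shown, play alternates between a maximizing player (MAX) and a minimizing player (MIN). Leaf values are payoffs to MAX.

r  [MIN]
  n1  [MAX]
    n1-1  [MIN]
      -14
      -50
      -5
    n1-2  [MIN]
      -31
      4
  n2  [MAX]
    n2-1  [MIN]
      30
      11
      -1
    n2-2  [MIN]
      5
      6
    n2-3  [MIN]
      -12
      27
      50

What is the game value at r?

n1-1 (MIN): min(-14, -50, -5) = -50
n1-2 (MIN): min(-31, 4) = -31
n1 (MAX): max(-50, -31) = -31
n2-1 (MIN): min(30, 11, -1) = -1
n2-2 (MIN): min(5, 6) = 5
n2-3 (MIN): min(-12, 27, 50) = -12
n2 (MAX): max(-1, 5, -12) = 5
r (MIN): min(-31, 5) = -31

-31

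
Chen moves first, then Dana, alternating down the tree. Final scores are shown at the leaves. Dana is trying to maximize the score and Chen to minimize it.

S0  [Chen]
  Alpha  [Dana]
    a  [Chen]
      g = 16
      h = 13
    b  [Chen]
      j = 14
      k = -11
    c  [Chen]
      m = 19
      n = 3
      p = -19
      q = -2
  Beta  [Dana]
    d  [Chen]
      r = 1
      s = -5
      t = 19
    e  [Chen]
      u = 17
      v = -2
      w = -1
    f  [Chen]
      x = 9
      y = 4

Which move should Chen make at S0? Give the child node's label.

Beta

a (Chen): min(16, 13) = 13
b (Chen): min(14, -11) = -11
c (Chen): min(19, 3, -19, -2) = -19
Alpha (Dana): max(13, -11, -19) = 13
d (Chen): min(1, -5, 19) = -5
e (Chen): min(17, -2, -1) = -2
f (Chen): min(9, 4) = 4
Beta (Dana): max(-5, -2, 4) = 4
S0 (Chen): min(13, 4) = 4
Chen at S0 wants the lowest of {Alpha=13, Beta=4}, so chooses Beta.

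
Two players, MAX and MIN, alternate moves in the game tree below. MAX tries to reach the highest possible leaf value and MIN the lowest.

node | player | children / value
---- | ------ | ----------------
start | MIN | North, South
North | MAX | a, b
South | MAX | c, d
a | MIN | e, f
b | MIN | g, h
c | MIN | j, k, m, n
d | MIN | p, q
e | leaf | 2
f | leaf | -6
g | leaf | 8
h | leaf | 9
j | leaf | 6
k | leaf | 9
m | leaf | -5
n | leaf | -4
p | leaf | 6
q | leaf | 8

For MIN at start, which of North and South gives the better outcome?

a (MIN): min(2, -6) = -6
b (MIN): min(8, 9) = 8
North (MAX): max(-6, 8) = 8
c (MIN): min(6, 9, -5, -4) = -5
d (MIN): min(6, 8) = 6
South (MAX): max(-5, 6) = 6
MIN prefers the lower value; North=8, South=6. South is better since 6 < 8.

South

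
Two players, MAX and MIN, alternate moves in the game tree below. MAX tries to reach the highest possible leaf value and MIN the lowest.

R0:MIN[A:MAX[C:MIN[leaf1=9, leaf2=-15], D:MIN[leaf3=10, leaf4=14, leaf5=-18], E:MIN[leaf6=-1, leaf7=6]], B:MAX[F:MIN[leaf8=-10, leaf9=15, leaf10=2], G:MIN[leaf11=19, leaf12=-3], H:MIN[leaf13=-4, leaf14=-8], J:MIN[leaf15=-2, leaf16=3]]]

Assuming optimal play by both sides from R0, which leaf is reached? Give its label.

leaf15

C (MIN): min(9, -15) = -15
D (MIN): min(10, 14, -18) = -18
E (MIN): min(-1, 6) = -1
A (MAX): max(-15, -18, -1) = -1
F (MIN): min(-10, 15, 2) = -10
G (MIN): min(19, -3) = -3
H (MIN): min(-4, -8) = -8
J (MIN): min(-2, 3) = -2
B (MAX): max(-10, -3, -8, -2) = -2
R0 (MIN): min(-1, -2) = -2
At R0, MIN picks B (lowest: -2).
At B, MAX picks J (highest: -2).
At J, MIN picks leaf15 (lowest: -2).
Terminal value -2.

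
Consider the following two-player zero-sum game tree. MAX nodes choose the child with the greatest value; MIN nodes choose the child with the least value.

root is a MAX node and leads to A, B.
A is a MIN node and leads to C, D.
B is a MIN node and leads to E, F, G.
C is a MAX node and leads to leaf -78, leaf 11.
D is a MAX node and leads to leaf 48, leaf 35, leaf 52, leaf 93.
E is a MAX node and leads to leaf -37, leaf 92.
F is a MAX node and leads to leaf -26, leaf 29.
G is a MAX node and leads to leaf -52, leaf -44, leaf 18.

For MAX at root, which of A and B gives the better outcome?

B

C (MAX): max(-78, 11) = 11
D (MAX): max(48, 35, 52, 93) = 93
A (MIN): min(11, 93) = 11
E (MAX): max(-37, 92) = 92
F (MAX): max(-26, 29) = 29
G (MAX): max(-52, -44, 18) = 18
B (MIN): min(92, 29, 18) = 18
MAX prefers the higher value; A=11, B=18. B is better since 18 > 11.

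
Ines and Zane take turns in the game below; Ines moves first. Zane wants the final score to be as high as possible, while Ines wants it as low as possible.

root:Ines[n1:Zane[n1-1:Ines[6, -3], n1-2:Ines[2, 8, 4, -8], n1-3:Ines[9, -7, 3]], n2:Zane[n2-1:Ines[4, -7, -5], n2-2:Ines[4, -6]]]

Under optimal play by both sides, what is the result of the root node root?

n1-1 (Ines): min(6, -3) = -3
n1-2 (Ines): min(2, 8, 4, -8) = -8
n1-3 (Ines): min(9, -7, 3) = -7
n1 (Zane): max(-3, -8, -7) = -3
n2-1 (Ines): min(4, -7, -5) = -7
n2-2 (Ines): min(4, -6) = -6
n2 (Zane): max(-7, -6) = -6
root (Ines): min(-3, -6) = -6

-6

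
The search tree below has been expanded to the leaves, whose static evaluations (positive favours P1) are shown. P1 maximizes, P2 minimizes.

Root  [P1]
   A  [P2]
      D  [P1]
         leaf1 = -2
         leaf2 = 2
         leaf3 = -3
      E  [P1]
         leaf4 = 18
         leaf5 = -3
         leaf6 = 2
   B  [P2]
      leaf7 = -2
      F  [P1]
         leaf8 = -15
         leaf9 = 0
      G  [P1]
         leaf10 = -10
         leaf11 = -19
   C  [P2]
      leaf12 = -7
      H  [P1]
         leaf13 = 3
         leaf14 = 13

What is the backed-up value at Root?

2

D (P1): max(-2, 2, -3) = 2
E (P1): max(18, -3, 2) = 18
A (P2): min(2, 18) = 2
F (P1): max(-15, 0) = 0
G (P1): max(-10, -19) = -10
B (P2): min(-2, 0, -10) = -10
H (P1): max(3, 13) = 13
C (P2): min(-7, 13) = -7
Root (P1): max(2, -10, -7) = 2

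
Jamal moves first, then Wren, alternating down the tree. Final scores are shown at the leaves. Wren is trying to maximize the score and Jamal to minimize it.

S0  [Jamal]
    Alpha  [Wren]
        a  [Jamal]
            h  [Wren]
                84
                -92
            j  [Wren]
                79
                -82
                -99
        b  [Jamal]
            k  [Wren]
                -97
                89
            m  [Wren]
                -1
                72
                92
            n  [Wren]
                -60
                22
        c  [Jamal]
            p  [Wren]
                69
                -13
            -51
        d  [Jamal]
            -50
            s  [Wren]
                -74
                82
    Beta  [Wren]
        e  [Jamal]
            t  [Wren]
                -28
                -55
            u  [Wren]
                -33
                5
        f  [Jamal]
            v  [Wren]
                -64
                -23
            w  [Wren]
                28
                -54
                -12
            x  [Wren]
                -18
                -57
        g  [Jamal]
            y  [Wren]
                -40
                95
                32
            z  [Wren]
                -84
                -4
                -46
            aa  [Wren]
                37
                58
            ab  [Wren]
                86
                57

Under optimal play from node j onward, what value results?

79

j (Wren): max(79, -82, -99) = 79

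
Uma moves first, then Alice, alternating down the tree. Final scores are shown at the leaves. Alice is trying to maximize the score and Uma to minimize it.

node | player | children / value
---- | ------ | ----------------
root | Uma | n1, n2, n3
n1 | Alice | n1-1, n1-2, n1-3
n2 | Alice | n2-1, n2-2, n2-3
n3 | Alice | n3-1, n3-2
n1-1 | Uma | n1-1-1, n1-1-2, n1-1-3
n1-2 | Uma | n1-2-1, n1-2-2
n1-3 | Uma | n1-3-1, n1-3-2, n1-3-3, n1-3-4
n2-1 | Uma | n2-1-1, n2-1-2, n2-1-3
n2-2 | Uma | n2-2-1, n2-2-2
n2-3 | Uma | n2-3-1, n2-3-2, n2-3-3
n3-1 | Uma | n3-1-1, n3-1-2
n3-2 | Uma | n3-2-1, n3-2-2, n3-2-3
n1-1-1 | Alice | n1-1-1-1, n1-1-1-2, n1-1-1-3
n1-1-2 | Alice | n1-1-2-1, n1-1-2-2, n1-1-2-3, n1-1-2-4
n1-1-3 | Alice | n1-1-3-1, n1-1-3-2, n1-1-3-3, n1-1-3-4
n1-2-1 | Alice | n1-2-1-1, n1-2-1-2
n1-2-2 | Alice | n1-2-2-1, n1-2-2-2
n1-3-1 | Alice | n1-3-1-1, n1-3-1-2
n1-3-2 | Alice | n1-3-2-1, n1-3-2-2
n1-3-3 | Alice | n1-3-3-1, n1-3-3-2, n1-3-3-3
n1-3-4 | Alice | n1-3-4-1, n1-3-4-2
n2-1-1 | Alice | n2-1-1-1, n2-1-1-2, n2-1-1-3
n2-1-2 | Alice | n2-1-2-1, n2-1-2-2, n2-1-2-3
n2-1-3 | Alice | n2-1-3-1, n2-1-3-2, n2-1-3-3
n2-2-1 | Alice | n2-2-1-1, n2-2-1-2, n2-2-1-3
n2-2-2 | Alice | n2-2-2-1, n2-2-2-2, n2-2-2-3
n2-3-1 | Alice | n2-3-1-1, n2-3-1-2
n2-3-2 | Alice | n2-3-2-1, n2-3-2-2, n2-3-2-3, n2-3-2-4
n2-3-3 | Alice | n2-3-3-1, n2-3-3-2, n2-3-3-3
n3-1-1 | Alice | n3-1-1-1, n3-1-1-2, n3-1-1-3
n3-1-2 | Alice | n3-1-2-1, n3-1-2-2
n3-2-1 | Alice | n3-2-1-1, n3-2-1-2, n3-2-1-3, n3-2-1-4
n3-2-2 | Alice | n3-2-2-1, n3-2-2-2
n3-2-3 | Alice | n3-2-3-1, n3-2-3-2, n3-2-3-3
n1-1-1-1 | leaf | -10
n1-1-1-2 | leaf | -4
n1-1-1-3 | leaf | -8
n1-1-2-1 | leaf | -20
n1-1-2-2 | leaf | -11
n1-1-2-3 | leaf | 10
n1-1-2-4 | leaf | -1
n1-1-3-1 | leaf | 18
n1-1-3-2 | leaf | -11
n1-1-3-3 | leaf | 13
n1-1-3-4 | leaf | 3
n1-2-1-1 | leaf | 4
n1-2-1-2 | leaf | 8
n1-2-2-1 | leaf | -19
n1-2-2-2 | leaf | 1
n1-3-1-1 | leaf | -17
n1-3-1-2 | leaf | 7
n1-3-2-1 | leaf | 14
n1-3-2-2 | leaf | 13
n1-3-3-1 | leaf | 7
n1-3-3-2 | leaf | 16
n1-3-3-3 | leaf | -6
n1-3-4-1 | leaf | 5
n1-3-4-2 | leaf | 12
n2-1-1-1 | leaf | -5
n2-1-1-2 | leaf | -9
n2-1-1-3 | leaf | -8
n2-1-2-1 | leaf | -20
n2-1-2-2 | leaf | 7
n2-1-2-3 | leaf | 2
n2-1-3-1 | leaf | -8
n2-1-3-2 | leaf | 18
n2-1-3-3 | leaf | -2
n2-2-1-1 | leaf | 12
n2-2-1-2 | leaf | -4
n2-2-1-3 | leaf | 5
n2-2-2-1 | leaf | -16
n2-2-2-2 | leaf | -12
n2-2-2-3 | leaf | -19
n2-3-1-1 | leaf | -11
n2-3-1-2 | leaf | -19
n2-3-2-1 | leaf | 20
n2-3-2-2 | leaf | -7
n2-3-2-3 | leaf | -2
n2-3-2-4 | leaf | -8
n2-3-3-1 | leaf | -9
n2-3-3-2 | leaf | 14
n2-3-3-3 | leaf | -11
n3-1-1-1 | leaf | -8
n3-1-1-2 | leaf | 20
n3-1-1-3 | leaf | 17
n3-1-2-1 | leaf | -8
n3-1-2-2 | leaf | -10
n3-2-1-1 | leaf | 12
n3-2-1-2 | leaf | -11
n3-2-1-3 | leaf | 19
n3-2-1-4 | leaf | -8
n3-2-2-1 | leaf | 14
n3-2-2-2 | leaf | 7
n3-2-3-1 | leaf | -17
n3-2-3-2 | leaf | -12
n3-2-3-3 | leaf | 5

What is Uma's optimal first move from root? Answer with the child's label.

n2

n1-1-1 (Alice): max(-10, -4, -8) = -4
n1-1-2 (Alice): max(-20, -11, 10, -1) = 10
n1-1-3 (Alice): max(18, -11, 13, 3) = 18
n1-1 (Uma): min(-4, 10, 18) = -4
n1-2-1 (Alice): max(4, 8) = 8
n1-2-2 (Alice): max(-19, 1) = 1
n1-2 (Uma): min(8, 1) = 1
n1-3-1 (Alice): max(-17, 7) = 7
n1-3-2 (Alice): max(14, 13) = 14
n1-3-3 (Alice): max(7, 16, -6) = 16
n1-3-4 (Alice): max(5, 12) = 12
n1-3 (Uma): min(7, 14, 16, 12) = 7
n1 (Alice): max(-4, 1, 7) = 7
n2-1-1 (Alice): max(-5, -9, -8) = -5
n2-1-2 (Alice): max(-20, 7, 2) = 7
n2-1-3 (Alice): max(-8, 18, -2) = 18
n2-1 (Uma): min(-5, 7, 18) = -5
n2-2-1 (Alice): max(12, -4, 5) = 12
n2-2-2 (Alice): max(-16, -12, -19) = -12
n2-2 (Uma): min(12, -12) = -12
n2-3-1 (Alice): max(-11, -19) = -11
n2-3-2 (Alice): max(20, -7, -2, -8) = 20
n2-3-3 (Alice): max(-9, 14, -11) = 14
n2-3 (Uma): min(-11, 20, 14) = -11
n2 (Alice): max(-5, -12, -11) = -5
n3-1-1 (Alice): max(-8, 20, 17) = 20
n3-1-2 (Alice): max(-8, -10) = -8
n3-1 (Uma): min(20, -8) = -8
n3-2-1 (Alice): max(12, -11, 19, -8) = 19
n3-2-2 (Alice): max(14, 7) = 14
n3-2-3 (Alice): max(-17, -12, 5) = 5
n3-2 (Uma): min(19, 14, 5) = 5
n3 (Alice): max(-8, 5) = 5
root (Uma): min(7, -5, 5) = -5
Uma at root wants the lowest of {n1=7, n2=-5, n3=5}, so chooses n2.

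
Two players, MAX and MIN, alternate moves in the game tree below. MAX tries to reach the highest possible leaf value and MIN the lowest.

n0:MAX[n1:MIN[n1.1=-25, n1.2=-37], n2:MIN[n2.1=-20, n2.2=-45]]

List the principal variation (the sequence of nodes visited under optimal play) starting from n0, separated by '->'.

n1 (MIN): min(-25, -37) = -37
n2 (MIN): min(-20, -45) = -45
n0 (MAX): max(-37, -45) = -37
At n0, MAX picks n1 (highest: -37).
At n1, MIN picks n1.2 (lowest: -37).
Terminal value -37.

n0 -> n1 -> n1.2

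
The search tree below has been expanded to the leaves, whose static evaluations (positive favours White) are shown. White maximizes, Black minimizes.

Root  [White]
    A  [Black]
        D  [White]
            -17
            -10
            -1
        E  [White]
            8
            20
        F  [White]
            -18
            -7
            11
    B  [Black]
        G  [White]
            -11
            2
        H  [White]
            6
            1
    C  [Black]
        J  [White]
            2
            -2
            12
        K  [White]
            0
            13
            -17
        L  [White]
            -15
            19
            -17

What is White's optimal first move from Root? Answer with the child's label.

D (White): max(-17, -10, -1) = -1
E (White): max(8, 20) = 20
F (White): max(-18, -7, 11) = 11
A (Black): min(-1, 20, 11) = -1
G (White): max(-11, 2) = 2
H (White): max(6, 1) = 6
B (Black): min(2, 6) = 2
J (White): max(2, -2, 12) = 12
K (White): max(0, 13, -17) = 13
L (White): max(-15, 19, -17) = 19
C (Black): min(12, 13, 19) = 12
Root (White): max(-1, 2, 12) = 12
White at Root wants the highest of {A=-1, B=2, C=12}, so chooses C.

C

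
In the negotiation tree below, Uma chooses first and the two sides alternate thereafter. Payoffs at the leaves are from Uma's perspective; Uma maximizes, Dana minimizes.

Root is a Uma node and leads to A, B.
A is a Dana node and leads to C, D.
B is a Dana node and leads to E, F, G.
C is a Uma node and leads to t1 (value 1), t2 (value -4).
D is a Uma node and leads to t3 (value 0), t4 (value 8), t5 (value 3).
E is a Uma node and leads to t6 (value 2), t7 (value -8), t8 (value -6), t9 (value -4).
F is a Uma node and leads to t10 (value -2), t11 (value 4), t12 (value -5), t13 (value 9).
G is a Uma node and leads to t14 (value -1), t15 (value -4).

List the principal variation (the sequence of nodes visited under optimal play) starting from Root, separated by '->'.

C (Uma): max(1, -4) = 1
D (Uma): max(0, 8, 3) = 8
A (Dana): min(1, 8) = 1
E (Uma): max(2, -8, -6, -4) = 2
F (Uma): max(-2, 4, -5, 9) = 9
G (Uma): max(-1, -4) = -1
B (Dana): min(2, 9, -1) = -1
Root (Uma): max(1, -1) = 1
At Root, Uma picks A (highest: 1).
At A, Dana picks C (lowest: 1).
At C, Uma picks t1 (highest: 1).
Terminal value 1.

Root -> A -> C -> t1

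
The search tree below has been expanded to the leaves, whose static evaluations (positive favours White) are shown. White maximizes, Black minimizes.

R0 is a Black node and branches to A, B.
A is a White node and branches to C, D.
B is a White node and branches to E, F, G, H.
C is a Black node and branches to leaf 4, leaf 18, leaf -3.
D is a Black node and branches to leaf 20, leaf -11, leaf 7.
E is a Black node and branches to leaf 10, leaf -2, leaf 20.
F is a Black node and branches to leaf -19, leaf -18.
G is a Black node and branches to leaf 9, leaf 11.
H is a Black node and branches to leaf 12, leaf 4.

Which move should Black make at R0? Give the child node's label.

C (Black): min(4, 18, -3) = -3
D (Black): min(20, -11, 7) = -11
A (White): max(-3, -11) = -3
E (Black): min(10, -2, 20) = -2
F (Black): min(-19, -18) = -19
G (Black): min(9, 11) = 9
H (Black): min(12, 4) = 4
B (White): max(-2, -19, 9, 4) = 9
R0 (Black): min(-3, 9) = -3
Black at R0 wants the lowest of {A=-3, B=9}, so chooses A.

A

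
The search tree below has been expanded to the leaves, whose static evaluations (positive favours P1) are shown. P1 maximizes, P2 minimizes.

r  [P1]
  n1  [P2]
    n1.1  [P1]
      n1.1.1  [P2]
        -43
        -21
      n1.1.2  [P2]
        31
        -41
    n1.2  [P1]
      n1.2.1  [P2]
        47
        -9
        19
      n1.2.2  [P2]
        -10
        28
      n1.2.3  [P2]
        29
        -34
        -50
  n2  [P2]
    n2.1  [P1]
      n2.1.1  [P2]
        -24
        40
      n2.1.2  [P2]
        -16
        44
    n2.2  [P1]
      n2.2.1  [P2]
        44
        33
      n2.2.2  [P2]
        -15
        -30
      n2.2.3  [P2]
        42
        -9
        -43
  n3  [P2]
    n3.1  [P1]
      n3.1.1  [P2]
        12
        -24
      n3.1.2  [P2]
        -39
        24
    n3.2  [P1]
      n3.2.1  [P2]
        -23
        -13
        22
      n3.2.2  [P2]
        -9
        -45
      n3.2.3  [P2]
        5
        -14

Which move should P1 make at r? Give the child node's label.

n2

n1.1.1 (P2): min(-43, -21) = -43
n1.1.2 (P2): min(31, -41) = -41
n1.1 (P1): max(-43, -41) = -41
n1.2.1 (P2): min(47, -9, 19) = -9
n1.2.2 (P2): min(-10, 28) = -10
n1.2.3 (P2): min(29, -34, -50) = -50
n1.2 (P1): max(-9, -10, -50) = -9
n1 (P2): min(-41, -9) = -41
n2.1.1 (P2): min(-24, 40) = -24
n2.1.2 (P2): min(-16, 44) = -16
n2.1 (P1): max(-24, -16) = -16
n2.2.1 (P2): min(44, 33) = 33
n2.2.2 (P2): min(-15, -30) = -30
n2.2.3 (P2): min(42, -9, -43) = -43
n2.2 (P1): max(33, -30, -43) = 33
n2 (P2): min(-16, 33) = -16
n3.1.1 (P2): min(12, -24) = -24
n3.1.2 (P2): min(-39, 24) = -39
n3.1 (P1): max(-24, -39) = -24
n3.2.1 (P2): min(-23, -13, 22) = -23
n3.2.2 (P2): min(-9, -45) = -45
n3.2.3 (P2): min(5, -14) = -14
n3.2 (P1): max(-23, -45, -14) = -14
n3 (P2): min(-24, -14) = -24
r (P1): max(-41, -16, -24) = -16
P1 at r wants the highest of {n1=-41, n2=-16, n3=-24}, so chooses n2.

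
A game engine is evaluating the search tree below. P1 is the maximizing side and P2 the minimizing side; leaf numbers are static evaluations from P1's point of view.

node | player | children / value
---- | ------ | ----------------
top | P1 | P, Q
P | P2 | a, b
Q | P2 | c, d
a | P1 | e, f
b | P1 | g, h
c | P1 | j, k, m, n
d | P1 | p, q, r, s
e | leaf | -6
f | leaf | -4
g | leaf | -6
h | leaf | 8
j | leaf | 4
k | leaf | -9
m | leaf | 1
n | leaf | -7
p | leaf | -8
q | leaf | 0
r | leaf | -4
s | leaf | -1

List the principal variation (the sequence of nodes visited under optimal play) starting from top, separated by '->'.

top -> Q -> d -> q

a (P1): max(-6, -4) = -4
b (P1): max(-6, 8) = 8
P (P2): min(-4, 8) = -4
c (P1): max(4, -9, 1, -7) = 4
d (P1): max(-8, 0, -4, -1) = 0
Q (P2): min(4, 0) = 0
top (P1): max(-4, 0) = 0
At top, P1 picks Q (highest: 0).
At Q, P2 picks d (lowest: 0).
At d, P1 picks q (highest: 0).
Terminal value 0.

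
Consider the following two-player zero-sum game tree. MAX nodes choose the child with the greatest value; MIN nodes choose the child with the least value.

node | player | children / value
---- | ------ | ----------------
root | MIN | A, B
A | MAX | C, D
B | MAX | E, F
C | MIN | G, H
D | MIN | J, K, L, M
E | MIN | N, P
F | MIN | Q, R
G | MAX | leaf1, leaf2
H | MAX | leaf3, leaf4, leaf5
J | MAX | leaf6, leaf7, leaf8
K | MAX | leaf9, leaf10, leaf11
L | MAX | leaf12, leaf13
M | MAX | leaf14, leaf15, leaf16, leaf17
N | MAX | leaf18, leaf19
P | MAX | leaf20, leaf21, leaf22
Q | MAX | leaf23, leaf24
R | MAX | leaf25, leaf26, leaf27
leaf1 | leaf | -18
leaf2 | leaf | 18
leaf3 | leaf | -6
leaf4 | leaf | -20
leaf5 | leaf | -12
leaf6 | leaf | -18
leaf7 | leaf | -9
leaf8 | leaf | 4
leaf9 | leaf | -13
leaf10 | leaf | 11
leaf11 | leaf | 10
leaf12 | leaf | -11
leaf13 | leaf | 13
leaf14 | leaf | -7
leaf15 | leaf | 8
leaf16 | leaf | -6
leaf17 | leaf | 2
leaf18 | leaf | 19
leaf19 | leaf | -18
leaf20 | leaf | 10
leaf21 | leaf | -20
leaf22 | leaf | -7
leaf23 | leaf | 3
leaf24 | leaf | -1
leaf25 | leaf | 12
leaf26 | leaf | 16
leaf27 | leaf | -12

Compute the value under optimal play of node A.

4

G (MAX): max(-18, 18) = 18
H (MAX): max(-6, -20, -12) = -6
C (MIN): min(18, -6) = -6
J (MAX): max(-18, -9, 4) = 4
K (MAX): max(-13, 11, 10) = 11
L (MAX): max(-11, 13) = 13
M (MAX): max(-7, 8, -6, 2) = 8
D (MIN): min(4, 11, 13, 8) = 4
A (MAX): max(-6, 4) = 4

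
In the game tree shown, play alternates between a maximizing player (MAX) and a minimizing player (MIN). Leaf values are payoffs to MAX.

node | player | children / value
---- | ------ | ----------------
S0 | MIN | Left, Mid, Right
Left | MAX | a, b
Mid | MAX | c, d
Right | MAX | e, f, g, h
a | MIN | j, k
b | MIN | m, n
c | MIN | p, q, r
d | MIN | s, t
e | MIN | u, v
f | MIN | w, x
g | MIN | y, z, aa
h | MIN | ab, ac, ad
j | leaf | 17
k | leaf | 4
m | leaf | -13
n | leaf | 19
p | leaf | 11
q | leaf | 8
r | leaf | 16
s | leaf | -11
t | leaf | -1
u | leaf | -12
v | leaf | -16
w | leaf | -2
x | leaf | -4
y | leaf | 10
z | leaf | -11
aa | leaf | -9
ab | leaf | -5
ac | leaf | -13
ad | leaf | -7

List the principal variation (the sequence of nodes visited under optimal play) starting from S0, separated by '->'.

a (MIN): min(17, 4) = 4
b (MIN): min(-13, 19) = -13
Left (MAX): max(4, -13) = 4
c (MIN): min(11, 8, 16) = 8
d (MIN): min(-11, -1) = -11
Mid (MAX): max(8, -11) = 8
e (MIN): min(-12, -16) = -16
f (MIN): min(-2, -4) = -4
g (MIN): min(10, -11, -9) = -11
h (MIN): min(-5, -13, -7) = -13
Right (MAX): max(-16, -4, -11, -13) = -4
S0 (MIN): min(4, 8, -4) = -4
At S0, MIN picks Right (lowest: -4).
At Right, MAX picks f (highest: -4).
At f, MIN picks x (lowest: -4).
Terminal value -4.

S0 -> Right -> f -> x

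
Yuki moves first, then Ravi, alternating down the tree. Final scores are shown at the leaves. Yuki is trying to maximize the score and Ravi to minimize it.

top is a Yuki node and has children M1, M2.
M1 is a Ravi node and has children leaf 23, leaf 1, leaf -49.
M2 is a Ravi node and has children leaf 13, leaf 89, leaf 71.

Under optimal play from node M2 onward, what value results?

13

M2 (Ravi): min(13, 89, 71) = 13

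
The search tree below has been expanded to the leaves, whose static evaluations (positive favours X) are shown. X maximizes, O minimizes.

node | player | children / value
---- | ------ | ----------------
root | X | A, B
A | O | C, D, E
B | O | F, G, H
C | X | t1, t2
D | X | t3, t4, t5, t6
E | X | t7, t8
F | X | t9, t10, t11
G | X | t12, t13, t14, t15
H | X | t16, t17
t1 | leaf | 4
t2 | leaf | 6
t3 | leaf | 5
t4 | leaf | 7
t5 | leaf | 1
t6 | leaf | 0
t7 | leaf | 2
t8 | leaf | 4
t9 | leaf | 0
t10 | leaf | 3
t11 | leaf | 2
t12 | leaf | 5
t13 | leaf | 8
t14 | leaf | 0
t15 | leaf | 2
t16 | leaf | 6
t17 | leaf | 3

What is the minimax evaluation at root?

4

C (X): max(4, 6) = 6
D (X): max(5, 7, 1, 0) = 7
E (X): max(2, 4) = 4
A (O): min(6, 7, 4) = 4
F (X): max(0, 3, 2) = 3
G (X): max(5, 8, 0, 2) = 8
H (X): max(6, 3) = 6
B (O): min(3, 8, 6) = 3
root (X): max(4, 3) = 4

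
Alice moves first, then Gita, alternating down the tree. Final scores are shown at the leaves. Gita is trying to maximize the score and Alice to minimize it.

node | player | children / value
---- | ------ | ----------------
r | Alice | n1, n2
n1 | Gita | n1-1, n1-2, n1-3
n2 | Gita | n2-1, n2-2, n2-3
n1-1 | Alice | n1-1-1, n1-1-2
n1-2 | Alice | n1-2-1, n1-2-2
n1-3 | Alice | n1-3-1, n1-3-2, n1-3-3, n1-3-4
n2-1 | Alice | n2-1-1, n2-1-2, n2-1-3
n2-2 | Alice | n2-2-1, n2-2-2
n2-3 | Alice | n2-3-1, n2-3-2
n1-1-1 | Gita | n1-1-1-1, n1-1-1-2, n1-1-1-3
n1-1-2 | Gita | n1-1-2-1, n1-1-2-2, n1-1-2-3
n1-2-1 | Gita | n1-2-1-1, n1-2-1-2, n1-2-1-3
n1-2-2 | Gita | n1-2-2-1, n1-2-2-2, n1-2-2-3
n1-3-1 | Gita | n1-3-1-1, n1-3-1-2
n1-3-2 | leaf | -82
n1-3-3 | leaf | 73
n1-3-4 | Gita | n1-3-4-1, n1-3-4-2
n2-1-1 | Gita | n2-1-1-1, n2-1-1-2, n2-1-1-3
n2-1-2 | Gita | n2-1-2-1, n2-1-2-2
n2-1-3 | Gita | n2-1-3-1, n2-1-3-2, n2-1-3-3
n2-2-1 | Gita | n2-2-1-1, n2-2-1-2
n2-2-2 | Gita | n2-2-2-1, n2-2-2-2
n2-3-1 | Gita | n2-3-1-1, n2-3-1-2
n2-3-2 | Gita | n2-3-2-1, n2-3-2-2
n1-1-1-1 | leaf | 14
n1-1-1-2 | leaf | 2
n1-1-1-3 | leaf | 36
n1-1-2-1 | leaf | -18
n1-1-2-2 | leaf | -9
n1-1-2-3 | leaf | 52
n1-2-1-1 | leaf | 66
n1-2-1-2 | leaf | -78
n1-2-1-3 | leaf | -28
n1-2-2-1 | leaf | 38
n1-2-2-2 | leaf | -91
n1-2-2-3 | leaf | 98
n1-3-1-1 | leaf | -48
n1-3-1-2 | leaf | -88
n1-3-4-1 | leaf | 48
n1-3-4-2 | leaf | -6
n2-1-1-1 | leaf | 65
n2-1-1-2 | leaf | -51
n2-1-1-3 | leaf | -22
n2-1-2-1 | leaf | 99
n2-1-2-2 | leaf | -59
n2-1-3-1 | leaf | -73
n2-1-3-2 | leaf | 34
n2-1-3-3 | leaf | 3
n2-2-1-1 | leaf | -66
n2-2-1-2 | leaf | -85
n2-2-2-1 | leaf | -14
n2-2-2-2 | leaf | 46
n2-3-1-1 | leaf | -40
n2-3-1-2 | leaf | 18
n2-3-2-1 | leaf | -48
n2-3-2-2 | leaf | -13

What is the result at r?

n1-1-1 (Gita): max(14, 2, 36) = 36
n1-1-2 (Gita): max(-18, -9, 52) = 52
n1-1 (Alice): min(36, 52) = 36
n1-2-1 (Gita): max(66, -78, -28) = 66
n1-2-2 (Gita): max(38, -91, 98) = 98
n1-2 (Alice): min(66, 98) = 66
n1-3-1 (Gita): max(-48, -88) = -48
n1-3-4 (Gita): max(48, -6) = 48
n1-3 (Alice): min(-48, -82, 73, 48) = -82
n1 (Gita): max(36, 66, -82) = 66
n2-1-1 (Gita): max(65, -51, -22) = 65
n2-1-2 (Gita): max(99, -59) = 99
n2-1-3 (Gita): max(-73, 34, 3) = 34
n2-1 (Alice): min(65, 99, 34) = 34
n2-2-1 (Gita): max(-66, -85) = -66
n2-2-2 (Gita): max(-14, 46) = 46
n2-2 (Alice): min(-66, 46) = -66
n2-3-1 (Gita): max(-40, 18) = 18
n2-3-2 (Gita): max(-48, -13) = -13
n2-3 (Alice): min(18, -13) = -13
n2 (Gita): max(34, -66, -13) = 34
r (Alice): min(66, 34) = 34

34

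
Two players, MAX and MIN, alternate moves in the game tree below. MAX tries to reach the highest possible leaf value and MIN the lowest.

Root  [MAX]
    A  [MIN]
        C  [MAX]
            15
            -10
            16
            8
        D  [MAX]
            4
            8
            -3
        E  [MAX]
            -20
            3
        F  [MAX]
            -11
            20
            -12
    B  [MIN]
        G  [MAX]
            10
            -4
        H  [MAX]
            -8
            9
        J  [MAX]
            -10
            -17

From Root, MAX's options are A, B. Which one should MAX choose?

C (MAX): max(15, -10, 16, 8) = 16
D (MAX): max(4, 8, -3) = 8
E (MAX): max(-20, 3) = 3
F (MAX): max(-11, 20, -12) = 20
A (MIN): min(16, 8, 3, 20) = 3
G (MAX): max(10, -4) = 10
H (MAX): max(-8, 9) = 9
J (MAX): max(-10, -17) = -10
B (MIN): min(10, 9, -10) = -10
Root (MAX): max(3, -10) = 3
MAX at Root wants the highest of {A=3, B=-10}, so chooses A.

A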